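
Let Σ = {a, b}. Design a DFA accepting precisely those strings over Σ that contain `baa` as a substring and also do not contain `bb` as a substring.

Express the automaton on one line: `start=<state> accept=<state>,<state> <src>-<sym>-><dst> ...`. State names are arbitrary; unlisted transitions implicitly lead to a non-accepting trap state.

start=s0 accept=s4,s6 s0-a->s0 s0-b->s1 s1-a->s2 s1-b->s3 s2-a->s4 s2-b->s1 s3-a->s5 s3-b->s3 s4-a->s4 s4-b->s6 s5-a->s7 s5-b->s3 s6-a->s4 s6-b->s7 s7-a->s7 s7-b->s7

Build one automaton per condition and run them in lockstep. One (4 states) tracks whether and how much of `baa` has been seen; the other (3 states) tracks partial matches of the forbidden pattern `bb`. Each combined state is a pair, one component from each; accept when both components accept.
With 8 states:
        a   b  
>  s0   s0  s1 
   s1   s2  s3 
   s2   s4  s1 
   s3   s5  s3 
 * s4   s4  s6 
   s5   s7  s3 
 * s6   s4  s7 
   s7   s7  s7 
(> = start, * = accepting)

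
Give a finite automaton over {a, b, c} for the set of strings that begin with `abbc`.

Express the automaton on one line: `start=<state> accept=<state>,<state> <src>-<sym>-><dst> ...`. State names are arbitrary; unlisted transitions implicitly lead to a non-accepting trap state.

Check the first 4 symbols one by one: s0 through s3 record how many have matched `abbc` so far; any wrong symbol goes to the dead state s5. After all 4 match we enter the accepting sink s4.
6 states suffice.
        a   b   c  
>  s0   s1  s5  s5 
   s1   s5  s2  s5 
   s2   s5  s3  s5 
   s3   s5  s5  s4 
 * s4   s4  s4  s4 
   s5   s5  s5  s5 
(> = start, * = accepting)

start=s0 accept=s4 s0-a->s1 s0-b->s5 s0-c->s5 s1-a->s5 s1-b->s2 s1-c->s5 s2-a->s5 s2-b->s3 s2-c->s5 s3-a->s5 s3-b->s5 s3-c->s4 s4-a->s4 s4-b->s4 s4-c->s4 s5-a->s5 s5-b->s5 s5-c->s5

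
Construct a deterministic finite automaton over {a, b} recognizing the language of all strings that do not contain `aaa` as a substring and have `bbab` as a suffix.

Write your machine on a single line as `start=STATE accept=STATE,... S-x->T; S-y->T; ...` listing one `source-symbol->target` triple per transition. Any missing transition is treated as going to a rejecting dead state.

start=s0; accept=s8; s0-a->s1; s0-b->s2; s1-a->s3; s1-b->s2; s2-a->s1; s2-b->s4; s3-a->s5; s3-b->s2; s4-a->s6; s4-b->s4; s5-a->s5; s5-b->s7; s6-a->s3; s6-b->s8; s7-a->s5; s7-b->s9; s8-a->s1; s8-b->s4; s9-a->s10; s9-b->s9; s10-a->s5; s10-b->s11; s11-a->s5; s11-b->s9

Run two small machines in parallel and take their product. The first has 4 states tracking partial matches of the forbidden pattern `aaa`; the second has 5 states tracking how much of the suffix `bbab` has currently been matched. A product state is a pair (one from each), accepting exactly when both do.
          a    b  
>  s0     s1   s2 
   s1     s3   s2 
   s2     s1   s4 
   s3     s5   s2 
   s4     s6   s4 
   s5     s5   s7 
   s6     s3   s8 
   s7     s5   s9 
 * s8     s1   s4 
   s9    s10   s9 
   s10    s5  s11 
   s11    s5   s9 
(> = start, * = accepting)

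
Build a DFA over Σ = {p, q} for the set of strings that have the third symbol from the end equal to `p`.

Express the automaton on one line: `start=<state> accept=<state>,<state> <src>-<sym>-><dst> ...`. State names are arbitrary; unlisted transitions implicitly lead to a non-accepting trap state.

A DFA must remember the last 3 symbols (since which symbol is third-to-last isn't known until the input ends). Use one state per possible window of the last ≤3 symbols; accept from those whose window starts with `p`.
With 15 states:
          p    q  
>  S0     S1   S2 
   S1     S3   S4 
   S2     S5   S6 
   S3     S7   S8 
   S4     S9  S10 
   S5    S11  S12 
   S6    S13  S14 
 * S7     S7   S8 
 * S8     S9  S10 
 * S9    S11  S12 
 * S10   S13  S14 
   S11    S7   S8 
   S12    S9  S10 
   S13   S11  S12 
   S14   S13  S14 
(> = start, * = accepting)

start=S0 accept=S7,S8,S9,S10 S0-p->S1 S0-q->S2 S1-p->S3 S1-q->S4 S2-p->S5 S2-q->S6 S3-p->S7 S3-q->S8 S4-p->S9 S4-q->S10 S5-p->S11 S5-q->S12 S6-p->S13 S6-q->S14 S7-p->S7 S7-q->S8 S8-p->S9 S8-q->S10 S9-p->S11 S9-q->S12 S10-p->S13 S10-q->S14 S11-p->S7 S11-q->S8 S12-p->S9 S12-q->S10 S13-p->S11 S13-q->S12 S14-p->S13 S14-q->S14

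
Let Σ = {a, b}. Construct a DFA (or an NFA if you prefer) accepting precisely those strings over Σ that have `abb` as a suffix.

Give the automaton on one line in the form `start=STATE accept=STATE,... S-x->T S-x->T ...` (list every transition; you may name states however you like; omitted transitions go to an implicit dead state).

Let each state record the length of the longest suffix of the input read so far that is also a prefix of `abb`. q1 means the last symbol is `a`; q2 means the last 2 symbols are `ab`; q3 means the last 3 symbols are `abb`. Accept only at q3, where the string currently ends in `abb`.
With 4 states:
        a   b  
>  q0   q1  q0 
   q1   q1  q2 
   q2   q1  q3 
 * q3   q1  q0 
(> = start, * = accepting)

start=q0 accept=q3 q0-a->q1 q0-b->q0 q1-a->q1 q1-b->q2 q2-a->q1 q2-b->q3 q3-a->q1 q3-b->q0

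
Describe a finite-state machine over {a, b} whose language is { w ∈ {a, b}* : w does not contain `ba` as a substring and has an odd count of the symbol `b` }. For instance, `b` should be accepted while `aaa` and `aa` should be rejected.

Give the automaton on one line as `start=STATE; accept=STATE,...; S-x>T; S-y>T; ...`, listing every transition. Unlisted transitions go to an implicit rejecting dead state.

start=q0; accept=q1; q0-a>q0; q0-b>q1; q1-a>q2; q1-b>q3; q2-a>q2; q2-b>q2; q3-a>q2; q3-b>q1

Handle the two conditions separately and then intersect. One (3 states) tracks partial matches of the forbidden pattern `ba`; the other (2 states) tracks the count of `b`s modulo 2. Each combined state is a pair, one component from each; accept when both components accept. Equivalent product states are then merged.
With 4 states:
        a   b  
>  q0   q0  q1 
 * q1   q2  q3 
   q2   q2  q2 
   q3   q2  q1 
(> = start, * = accepting)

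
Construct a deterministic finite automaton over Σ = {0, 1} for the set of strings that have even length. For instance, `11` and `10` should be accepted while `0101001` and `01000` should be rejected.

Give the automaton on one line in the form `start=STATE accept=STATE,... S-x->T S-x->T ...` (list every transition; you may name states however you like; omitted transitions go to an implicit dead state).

start=q0 accept=q0 q0-0->q1 q0-1->q1 q1-0->q0 q1-1->q0

Only the length mod 2 matters, so use a 2-cycle: from any state, every input symbol moves to the next state, wrapping q1 back to q0. Mark q0 accepting.
With 2 states:
        0   1  
>* q0   q1  q1 
   q1   q0  q0 
(> = start, * = accepting)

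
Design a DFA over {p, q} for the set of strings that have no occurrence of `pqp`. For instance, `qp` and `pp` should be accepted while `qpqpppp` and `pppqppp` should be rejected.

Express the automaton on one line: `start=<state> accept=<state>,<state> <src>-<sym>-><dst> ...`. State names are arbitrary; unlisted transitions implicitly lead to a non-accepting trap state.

start=A accept=A,B,C A-p->B A-q->A B-p->B B-q->C C-p->D C-q->A D-p->D D-q->D

This is the complement of 'contains `pqp`'. Use the same substring-matching states — A through D holding how much of `pqp` has just been matched — but flip the accepting set: everything except the trap D accepts.
A 4-state machine:
       p  q 
>* A   B  A 
 * B   B  C 
 * C   D  A 
   D   D  D 
(> = start, * = accepting)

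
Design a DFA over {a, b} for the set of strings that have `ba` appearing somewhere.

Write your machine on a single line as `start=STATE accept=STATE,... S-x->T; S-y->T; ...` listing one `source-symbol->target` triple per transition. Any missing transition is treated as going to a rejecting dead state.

start=s0; accept=s2; s0-a->s0; s0-b->s1; s1-a->s2; s1-b->s1; s2-a->s2; s2-b->s2

States s0..s1 record the length of the longest prefix of `ba` that matches the current input suffix. Reaching s2 means `ba` has been seen, and we stay there forever. Accept from s2.
        a   b  
>  s0   s0  s1 
   s1   s2  s1 
 * s2   s2  s2 
(> = start, * = accepting)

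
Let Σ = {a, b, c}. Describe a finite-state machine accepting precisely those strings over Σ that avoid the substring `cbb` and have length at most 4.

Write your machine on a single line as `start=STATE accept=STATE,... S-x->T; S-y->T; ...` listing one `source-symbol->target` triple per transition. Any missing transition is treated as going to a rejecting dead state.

start=q0; accept=q0,q1,q2,q3,q4,q5,q6,q7,q8,q10,q11,q12; q0-a->q1; q0-b->q1; q0-c->q2; q1-a->q3; q1-b->q3; q1-c->q4; q2-a->q3; q2-b->q5; q2-c->q4; q3-a->q6; q3-b->q6; q3-c->q7; q4-a->q6; q4-b->q8; q4-c->q7; q5-a->q6; q5-b->q9; q5-c->q7; q6-a->q10; q6-b->q10; q6-c->q11; q7-a->q10; q7-b->q12; q7-c->q11; q8-a->q10; q8-b->q13; q8-c->q11; q9-a->q13; q9-b->q13; q9-c->q13; q10-a->q14; q10-b->q14; q10-c->q15; q11-a->q14; q11-b->q16; q11-c->q15; q12-a->q14; q12-b->q17; q12-c->q15; q13-a->q17; q13-b->q17; q13-c->q17; q14-a->q14; q14-b->q14; q14-c->q15; q15-a->q14; q15-b->q16; q15-c->q15; q16-a->q14; q16-b->q17; q16-c->q15; q17-a->q17; q17-b->q17; q17-c->q17

Handle the two conditions separately and then intersect. The first has 4 states tracking partial matches of the forbidden pattern `cbb`; the second has 6 states tracking the input length, saturating at 5. A product state is a pair (one from each), accepting exactly when both do.
          a    b    c  
>* q0     q1   q1   q2 
 * q1     q3   q3   q4 
 * q2     q3   q5   q4 
 * q3     q6   q6   q7 
 * q4     q6   q8   q7 
 * q5     q6   q9   q7 
 * q6    q10  q10  q11 
 * q7    q10  q12  q11 
 * q8    q10  q13  q11 
   q9    q13  q13  q13 
 * q10   q14  q14  q15 
 * q11   q14  q16  q15 
 * q12   q14  q17  q15 
   q13   q17  q17  q17 
   q14   q14  q14  q15 
   q15   q14  q16  q15 
   q16   q14  q17  q15 
   q17   q17  q17  q17 
(> = start, * = accepting)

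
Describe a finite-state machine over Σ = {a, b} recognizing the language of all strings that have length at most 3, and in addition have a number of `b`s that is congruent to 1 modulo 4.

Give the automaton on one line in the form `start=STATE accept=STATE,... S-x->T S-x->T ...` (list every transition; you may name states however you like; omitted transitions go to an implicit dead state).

Handle the two conditions separately and then intersect. The first has 5 states tracking the input length, saturating at 4; the second has 4 states tracking the count of `b`s modulo 4. A product state is a pair (one from each), accepting exactly when both do. Minimizing collapses redundant product states.
With 7 states:
        a   b  
>  q0   q1  q2 
   q1   q3  q4 
 * q2   q4  q5 
   q3   q5  q6 
 * q4   q6  q5 
   q5   q5  q5 
 * q6   q5  q5 
(> = start, * = accepting)

start=q0 accept=q2,q4,q6 q0-a->q1 q0-b->q2 q1-a->q3 q1-b->q4 q2-a->q4 q2-b->q5 q3-a->q5 q3-b->q6 q4-a->q6 q4-b->q5 q5-a->q5 q5-b->q5 q6-a->q5 q6-b->q5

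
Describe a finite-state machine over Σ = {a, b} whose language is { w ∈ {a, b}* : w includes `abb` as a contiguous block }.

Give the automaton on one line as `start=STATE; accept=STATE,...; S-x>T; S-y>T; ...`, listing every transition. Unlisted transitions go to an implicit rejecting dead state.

Track how much of `abb` has been matched so far: state q0 is no progress, q3 is the absorbing accept state reached once `abb` has occurred. Intermediate states record partial matches; on a mismatch, fall back to the longest reusable overlap.
With 4 states:
        a   b  
>  q0   q1  q0 
   q1   q1  q2 
   q2   q1  q3 
 * q3   q3  q3 
(> = start, * = accepting)

start=q0; accept=q3; q0-a>q1; q0-b>q0; q1-a>q1; q1-b>q2; q2-a>q1; q2-b>q3; q3-a>q3; q3-b>q3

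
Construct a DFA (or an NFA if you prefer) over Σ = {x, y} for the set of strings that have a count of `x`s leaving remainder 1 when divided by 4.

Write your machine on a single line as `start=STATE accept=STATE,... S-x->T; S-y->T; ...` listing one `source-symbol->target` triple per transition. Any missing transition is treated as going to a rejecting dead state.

The only thing that matters is how many `x`s have appeared, reduced mod 4. Use one state per residue: q0 for 0, …, q3 for 3. Reading `x` moves to the next residue; anything else stays put. q1 is accepting.
4 states suffice.
        x   y  
>  q0   q1  q0 
 * q1   q2  q1 
   q2   q3  q2 
   q3   q0  q3 
(> = start, * = accepting)

start=q0; accept=q1; q0-x->q1; q0-y->q0; q1-x->q2; q1-y->q1; q2-x->q3; q2-y->q2; q3-x->q0; q3-y->q3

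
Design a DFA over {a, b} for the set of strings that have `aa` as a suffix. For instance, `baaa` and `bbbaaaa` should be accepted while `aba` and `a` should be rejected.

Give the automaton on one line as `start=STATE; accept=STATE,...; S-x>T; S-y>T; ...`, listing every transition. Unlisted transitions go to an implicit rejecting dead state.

start=S0; accept=S2; S0-a>S1; S0-b>S0; S1-a>S2; S1-b>S0; S2-a>S2; S2-b>S0

Let each state record the length of the longest suffix of the input read so far that is also a prefix of `aa`. S1 means the last symbol is `a`; S2 means the last 2 symbols are `aa`. Accept only at S2, where the string currently ends in `aa`.
With 3 states:
        a   b  
>  S0   S1  S0 
   S1   S2  S0 
 * S2   S2  S0 
(> = start, * = accepting)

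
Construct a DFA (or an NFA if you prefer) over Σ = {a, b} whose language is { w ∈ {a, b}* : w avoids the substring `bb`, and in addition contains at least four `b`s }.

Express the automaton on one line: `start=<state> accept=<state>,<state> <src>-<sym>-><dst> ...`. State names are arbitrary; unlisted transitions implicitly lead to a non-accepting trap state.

Handle the two conditions separately and then intersect. One (3 states) tracks partial matches of the forbidden pattern `bb`; the other (6 states) tracks the count of `b`s, saturating at 5. Each combined state is a pair, one component from each; accept when both components accept. Minimizing collapses redundant product states.
A 10-state machine:
        a   b  
>  q0   q0  q1 
   q1   q2  q3 
   q2   q2  q4 
   q3   q3  q3 
   q4   q5  q3 
   q5   q5  q6 
   q6   q7  q3 
   q7   q7  q8 
 * q8   q9  q3 
 * q9   q9  q8 
(> = start, * = accepting)

start=q0 accept=q8,q9 q0-a->q0 q0-b->q1 q1-a->q2 q1-b->q3 q2-a->q2 q2-b->q4 q3-a->q3 q3-b->q3 q4-a->q5 q4-b->q3 q5-a->q5 q5-b->q6 q6-a->q7 q6-b->q3 q7-a->q7 q7-b->q8 q8-a->q9 q8-b->q3 q9-a->q9 q9-b->q8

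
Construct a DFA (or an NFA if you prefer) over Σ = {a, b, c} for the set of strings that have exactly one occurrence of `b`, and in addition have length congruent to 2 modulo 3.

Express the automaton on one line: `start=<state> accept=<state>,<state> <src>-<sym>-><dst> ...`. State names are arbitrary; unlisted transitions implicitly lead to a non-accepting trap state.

Run two small machines in parallel and take their product. One (3 states) tracks the count of `b`s, saturating at 2; the other (3 states) tracks the input length modulo 3. Each combined state is a pair, one component from each; accept when both components accept.
A 9-state machine:
        a   b   c  
>  s0   s1  s2  s1 
   s1   s3  s4  s3 
   s2   s4  s5  s4 
   s3   s0  s6  s0 
 * s4   s6  s7  s6 
   s5   s7  s7  s7 
   s6   s2  s8  s2 
   s7   s8  s8  s8 
   s8   s5  s5  s5 
(> = start, * = accepting)

start=s0 accept=s4 s0-a->s1 s0-b->s2 s0-c->s1 s1-a->s3 s1-b->s4 s1-c->s3 s2-a->s4 s2-b->s5 s2-c->s4 s3-a->s0 s3-b->s6 s3-c->s0 s4-a->s6 s4-b->s7 s4-c->s6 s5-a->s7 s5-b->s7 s5-c->s7 s6-a->s2 s6-b->s8 s6-c->s2 s7-a->s8 s7-b->s8 s7-c->s8 s8-a->s5 s8-b->s5 s8-c->s5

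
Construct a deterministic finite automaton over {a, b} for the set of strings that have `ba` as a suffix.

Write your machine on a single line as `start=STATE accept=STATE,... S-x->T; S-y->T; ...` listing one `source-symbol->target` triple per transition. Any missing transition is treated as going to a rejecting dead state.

Let each state record the length of the longest suffix of the input read so far that is also a prefix of `ba`. S1 means the last symbol is `b`; S2 means the last 2 symbols are `ba`. Accept only at S2, where the string currently ends in `ba`.
        a   b  
>  S0   S0  S1 
   S1   S2  S1 
 * S2   S0  S1 
(> = start, * = accepting)

start=S0; accept=S2; S0-a->S0; S0-b->S1; S1-a->S2; S1-b->S1; S2-a->S0; S2-b->S1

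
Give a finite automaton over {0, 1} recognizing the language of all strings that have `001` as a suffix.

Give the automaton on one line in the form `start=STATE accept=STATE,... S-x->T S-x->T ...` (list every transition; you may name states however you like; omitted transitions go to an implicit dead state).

start=S0 accept=S3 S0-0->S1 S0-1->S0 S1-0->S2 S1-1->S0 S2-0->S2 S2-1->S3 S3-0->S1 S3-1->S0

Let each state record the length of the longest suffix of the input read so far that is also a prefix of `001`. S1 means the last symbol is `0`; S2 means the last 2 symbols are `00`; S3 means the last 3 symbols are `001`. Accept only at S3, where the string currently ends in `001`.
A 4-state machine:
        0   1  
>  S0   S1  S0 
   S1   S2  S0 
   S2   S2  S3 
 * S3   S1  S0 
(> = start, * = accepting)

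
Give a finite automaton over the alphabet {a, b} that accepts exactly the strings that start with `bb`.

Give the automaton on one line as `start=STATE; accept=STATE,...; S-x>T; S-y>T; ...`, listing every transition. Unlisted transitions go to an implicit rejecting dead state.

Walk along `bb` while the input agrees: from q0 take `b` to q1, and so on. Any deviation drops to the rejecting sink q3. Once q2 is reached the prefix is confirmed and every continuation is accepted.
A 4-state machine:
        a   b  
>  q0   q3  q1 
   q1   q3  q2 
 * q2   q2  q2 
   q3   q3  q3 
(> = start, * = accepting)

start=q0; accept=q2; q0-a>q3; q0-b>q1; q1-a>q3; q1-b>q2; q2-a>q2; q2-b>q2; q3-a>q3; q3-b>q3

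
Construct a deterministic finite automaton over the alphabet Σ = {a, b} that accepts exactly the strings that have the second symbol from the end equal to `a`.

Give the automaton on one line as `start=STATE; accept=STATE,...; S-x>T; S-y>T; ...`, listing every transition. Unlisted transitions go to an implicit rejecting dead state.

start=q0; accept=q3,q4; q0-a>q1; q0-b>q2; q1-a>q3; q1-b>q4; q2-a>q5; q2-b>q6; q3-a>q3; q3-b>q4; q4-a>q5; q4-b>q6; q5-a>q3; q5-b>q4; q6-a>q5; q6-b>q6

Because acceptance depends on a position counted from the end, the machine has to buffer the most recent 2 symbols. Make each state the string of the last up-to-2 symbols read; on input `x` shift the window left and append `x`. Accept when the buffered window has length 2 and begins with `a`.
7 states suffice.
        a   b  
>  q0   q1  q2 
   q1   q3  q4 
   q2   q5  q6 
 * q3   q3  q4 
 * q4   q5  q6 
   q5   q3  q4 
   q6   q5  q6 
(> = start, * = accepting)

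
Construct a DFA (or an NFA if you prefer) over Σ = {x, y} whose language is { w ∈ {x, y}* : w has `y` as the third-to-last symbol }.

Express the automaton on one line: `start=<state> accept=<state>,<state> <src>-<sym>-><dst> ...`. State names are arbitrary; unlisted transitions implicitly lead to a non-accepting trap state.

start=s0 accept=s11,s12,s13,s14 s0-x->s1 s0-y->s2 s1-x->s3 s1-y->s4 s2-x->s5 s2-y->s6 s3-x->s7 s3-y->s8 s4-x->s9 s4-y->s10 s5-x->s11 s5-y->s12 s6-x->s13 s6-y->s14 s7-x->s7 s7-y->s8 s8-x->s9 s8-y->s10 s9-x->s11 s9-y->s12 s10-x->s13 s10-y->s14 s11-x->s7 s11-y->s8 s12-x->s9 s12-y->s10 s13-x->s11 s13-y->s12 s14-x->s13 s14-y->s14

A DFA must remember the last 3 symbols (since which symbol is third-to-last isn't known until the input ends). Use one state per possible window of the last ≤3 symbols; accept from those whose window starts with `y`.
15 states suffice.
          x    y  
>  s0     s1   s2 
   s1     s3   s4 
   s2     s5   s6 
   s3     s7   s8 
   s4     s9  s10 
   s5    s11  s12 
   s6    s13  s14 
   s7     s7   s8 
   s8     s9  s10 
   s9    s11  s12 
   s10   s13  s14 
 * s11    s7   s8 
 * s12    s9  s10 
 * s13   s11  s12 
 * s14   s13  s14 
(> = start, * = accepting)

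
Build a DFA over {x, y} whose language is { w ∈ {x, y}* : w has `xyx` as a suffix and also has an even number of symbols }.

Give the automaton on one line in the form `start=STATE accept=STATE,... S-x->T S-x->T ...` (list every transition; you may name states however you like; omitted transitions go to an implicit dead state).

Handle the two conditions separately and then intersect. The first has 4 states tracking how much of the suffix `xyx` has currently been matched; the second has 2 states tracking the input length modulo 2. A product state is a pair (one from each), accepting exactly when both do. Equivalent product states are then merged.
        x   y  
>  q0   q1  q1 
   q1   q2  q0 
   q2   q1  q3 
   q3   q4  q0 
 * q4   q1  q3 
(> = start, * = accepting)

start=q0 accept=q4 q0-x->q1 q0-y->q1 q1-x->q2 q1-y->q0 q2-x->q1 q2-y->q3 q3-x->q4 q3-y->q0 q4-x->q1 q4-y->q3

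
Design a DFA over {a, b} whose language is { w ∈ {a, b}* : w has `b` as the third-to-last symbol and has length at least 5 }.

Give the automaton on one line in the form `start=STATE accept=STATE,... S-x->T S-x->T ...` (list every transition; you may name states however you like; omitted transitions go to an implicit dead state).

start=S0 accept=S6,S7,S8,S9 S0-a->S1 S0-b->S1 S1-a->S2 S1-b->S2 S2-a->S2 S2-b->S3 S3-a->S4 S3-b->S5 S4-a->S6 S4-b->S7 S5-a->S8 S5-b->S9 S6-a->S2 S6-b->S3 S7-a->S4 S7-b->S5 S8-a->S6 S8-b->S7 S9-a->S8 S9-b->S9

Run two small machines in parallel and take their product. The first has 15 states tracking the last 3 symbols read; the second has 7 states tracking the input length, saturating at 6. A product state is a pair (one from each), accepting exactly when both do. After merging equivalent states the machine shrinks.
        a   b  
>  S0   S1  S1 
   S1   S2  S2 
   S2   S2  S3 
   S3   S4  S5 
   S4   S6  S7 
   S5   S8  S9 
 * S6   S2  S3 
 * S7   S4  S5 
 * S8   S6  S7 
 * S9   S8  S9 
(> = start, * = accepting)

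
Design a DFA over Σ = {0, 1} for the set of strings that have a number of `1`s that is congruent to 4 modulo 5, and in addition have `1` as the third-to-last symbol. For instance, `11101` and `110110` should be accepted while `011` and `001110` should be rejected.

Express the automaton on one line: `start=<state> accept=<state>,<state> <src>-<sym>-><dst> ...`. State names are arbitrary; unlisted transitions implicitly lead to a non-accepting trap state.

Handle the two conditions separately and then intersect. The first has 5 states tracking the count of `1`s modulo 5; the second has 15 states tracking the last 3 symbols read. A product state is a pair (one from each), accepting exactly when both do. Minimizing collapses redundant product states.
          0    1  
>  q0     q0   q1 
   q1     q1   q2 
   q2     q3   q4 
   q3     q3   q5 
   q4     q6   q7 
   q5     q6   q8 
   q6     q9  q10 
 * q7    q11   q0 
   q8    q11   q0 
   q9     q9  q12 
 * q10   q13   q0 
 * q11   q14   q0 
   q12   q13   q0 
   q13   q14   q0 
 * q14   q15   q0 
   q15   q15   q0 
(> = start, * = accepting)

start=q0 accept=q7,q10,q11,q14 q0-0->q0 q0-1->q1 q1-0->q1 q1-1->q2 q2-0->q3 q2-1->q4 q3-0->q3 q3-1->q5 q4-0->q6 q4-1->q7 q5-0->q6 q5-1->q8 q6-0->q9 q6-1->q10 q7-0->q11 q7-1->q0 q8-0->q11 q8-1->q0 q9-0->q9 q9-1->q12 q10-0->q13 q10-1->q0 q11-0->q14 q11-1->q0 q12-0->q13 q12-1->q0 q13-0->q14 q13-1->q0 q14-0->q15 q14-1->q0 q15-0->q15 q15-1->q0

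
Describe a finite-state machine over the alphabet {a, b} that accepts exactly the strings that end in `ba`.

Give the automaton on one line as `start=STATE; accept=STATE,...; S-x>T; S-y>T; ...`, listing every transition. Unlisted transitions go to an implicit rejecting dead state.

Let each state record the length of the longest suffix of the input read so far that is also a prefix of `ba`. q1 means the last symbol is `b`; q2 means the last 2 symbols are `ba`. Accept only at q2, where the string currently ends in `ba`.
        a   b  
>  q0   q0  q1 
   q1   q2  q1 
 * q2   q0  q1 
(> = start, * = accepting)

start=q0; accept=q2; q0-a>q0; q0-b>q1; q1-a>q2; q1-b>q1; q2-a>q0; q2-b>q1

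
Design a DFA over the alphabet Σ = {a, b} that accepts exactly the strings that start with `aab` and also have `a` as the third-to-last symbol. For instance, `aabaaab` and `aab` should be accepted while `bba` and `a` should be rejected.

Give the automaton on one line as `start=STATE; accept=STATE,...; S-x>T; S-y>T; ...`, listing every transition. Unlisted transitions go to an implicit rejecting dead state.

Build one automaton per condition and run them in lockstep. The first has 5 states tracking whether the input so far still matches the prefix `aab`; the second has 15 states tracking the last 3 symbols read. A product state is a pair (one from each), accepting exactly when both do.
A 23-state machine:
          a    b  
>  q0     q1   q2 
   q1     q3   q4 
   q2     q5   q6 
   q3     q7   q8 
   q4     q9  q10 
   q5    q11  q12 
   q6    q13  q14 
   q7     q7  q15 
 * q8    q16  q17 
   q9    q11  q12 
   q10   q13  q14 
   q11    q7  q15 
   q12    q9  q10 
   q13   q11  q12 
   q14   q13  q14 
   q15    q9  q10 
 * q16   q18  q19 
 * q17   q20  q21 
   q18   q22   q8 
   q19   q16  q17 
   q20   q18  q19 
   q21   q20  q21 
 * q22   q22   q8 
(> = start, * = accepting)

start=q0; accept=q8,q16,q17,q22; q0-a>q1; q0-b>q2; q1-a>q3; q1-b>q4; q2-a>q5; q2-b>q6; q3-a>q7; q3-b>q8; q4-a>q9; q4-b>q10; q5-a>q11; q5-b>q12; q6-a>q13; q6-b>q14; q7-a>q7; q7-b>q15; q8-a>q16; q8-b>q17; q9-a>q11; q9-b>q12; q10-a>q13; q10-b>q14; q11-a>q7; q11-b>q15; q12-a>q9; q12-b>q10; q13-a>q11; q13-b>q12; q14-a>q13; q14-b>q14; q15-a>q9; q15-b>q10; q16-a>q18; q16-b>q19; q17-a>q20; q17-b>q21; q18-a>q22; q18-b>q8; q19-a>q16; q19-b>q17; q20-a>q18; q20-b>q19; q21-a>q20; q21-b>q21; q22-a>q22; q22-b>q8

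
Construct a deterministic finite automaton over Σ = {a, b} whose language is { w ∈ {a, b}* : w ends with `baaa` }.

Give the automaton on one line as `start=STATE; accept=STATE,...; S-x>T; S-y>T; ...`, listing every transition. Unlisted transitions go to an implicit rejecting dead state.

Let each state record the length of the longest suffix of the input read so far that is also a prefix of `baaa`. S1 means the last symbol is `b`; S2 means the last 2 symbols are `ba`; S3 means the last 3 symbols are `baa`; S4 means the last 4 symbols are `baaa`. Accept only at S4, where the string currently ends in `baaa`.
With 5 states:
        a   b  
>  S0   S0  S1 
   S1   S2  S1 
   S2   S3  S1 
   S3   S4  S1 
 * S4   S0  S1 
(> = start, * = accepting)

start=S0; accept=S4; S0-a>S0; S0-b>S1; S1-a>S2; S1-b>S1; S2-a>S3; S2-b>S1; S3-a>S4; S3-b>S1; S4-a>S0; S4-b>S1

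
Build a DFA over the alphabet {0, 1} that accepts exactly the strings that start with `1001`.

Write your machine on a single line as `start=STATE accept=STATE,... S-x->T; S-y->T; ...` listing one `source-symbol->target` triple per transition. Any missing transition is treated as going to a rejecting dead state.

Check the first 4 symbols one by one: A through D record how many have matched `1001` so far; any wrong symbol goes to the dead state F. After all 4 match we enter the accepting sink E.
6 states suffice.
       0  1 
>  A   F  B 
   B   C  F 
   C   D  F 
   D   F  E 
 * E   E  E 
   F   F  F 
(> = start, * = accepting)

start=A; accept=E; A-0->F; A-1->B; B-0->C; B-1->F; C-0->D; C-1->F; D-0->F; D-1->E; E-0->E; E-1->E; F-0->F; F-1->F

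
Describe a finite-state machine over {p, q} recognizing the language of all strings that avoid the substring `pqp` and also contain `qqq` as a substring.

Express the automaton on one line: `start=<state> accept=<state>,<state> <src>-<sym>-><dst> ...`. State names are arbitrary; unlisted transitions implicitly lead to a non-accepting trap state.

Handle the two conditions separately and then intersect. One (4 states) tracks partial matches of the forbidden pattern `pqp`; the other (4 states) tracks whether and how much of `qqq` has been seen. Each combined state is a pair, one component from each; accept when both components accept. Equivalent product states are then merged.
With 9 states:
        p   q  
>  S0   S1  S2 
   S1   S1  S3 
   S2   S1  S4 
   S3   S5  S4 
   S4   S1  S6 
   S5   S5  S5 
 * S6   S7  S6 
 * S7   S7  S8 
 * S8   S5  S6 
(> = start, * = accepting)

start=S0 accept=S6,S7,S8 S0-p->S1 S0-q->S2 S1-p->S1 S1-q->S3 S2-p->S1 S2-q->S4 S3-p->S5 S3-q->S4 S4-p->S1 S4-q->S6 S5-p->S5 S5-q->S5 S6-p->S7 S6-q->S6 S7-p->S7 S7-q->S8 S8-p->S5 S8-q->S6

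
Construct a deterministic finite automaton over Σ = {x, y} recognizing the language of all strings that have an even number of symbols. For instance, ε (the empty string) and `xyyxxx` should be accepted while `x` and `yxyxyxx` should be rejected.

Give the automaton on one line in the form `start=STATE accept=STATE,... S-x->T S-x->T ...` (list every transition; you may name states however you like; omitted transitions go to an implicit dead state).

Count input length modulo 2: every symbol advances one step around the cycle q0 → q1 → q0. Accept at q0.
2 states suffice.
        x   y  
>* q0   q1  q1 
   q1   q0  q0 
(> = start, * = accepting)

start=q0 accept=q0 q0-x->q1 q0-y->q1 q1-x->q0 q1-y->q0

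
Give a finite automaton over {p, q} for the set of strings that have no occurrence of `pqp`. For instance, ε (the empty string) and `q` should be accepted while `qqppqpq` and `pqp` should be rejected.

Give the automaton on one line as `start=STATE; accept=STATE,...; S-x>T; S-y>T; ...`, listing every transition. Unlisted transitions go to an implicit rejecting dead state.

start=s0; accept=s0,s1,s2; s0-p>s1; s0-q>s0; s1-p>s1; s1-q>s2; s2-p>s3; s2-q>s0; s3-p>s3; s3-q>s3

This is the complement of 'contains `pqp`'. Use the same substring-matching states — s0 through s3 holding how much of `pqp` has just been matched — but flip the accepting set: everything except the trap s3 accepts.
        p   q  
>* s0   s1  s0 
 * s1   s1  s2 
 * s2   s3  s0 
   s3   s3  s3 
(> = start, * = accepting)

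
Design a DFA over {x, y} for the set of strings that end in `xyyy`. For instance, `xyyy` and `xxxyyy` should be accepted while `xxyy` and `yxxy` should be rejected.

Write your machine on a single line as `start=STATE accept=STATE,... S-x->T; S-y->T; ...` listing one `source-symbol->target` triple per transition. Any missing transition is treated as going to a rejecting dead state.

start=s0; accept=s4; s0-x->s1; s0-y->s0; s1-x->s1; s1-y->s2; s2-x->s1; s2-y->s3; s3-x->s1; s3-y->s4; s4-x->s1; s4-y->s0

Let each state record the length of the longest suffix of the input read so far that is also a prefix of `xyyy`. s1 means the last symbol is `x`; s2 means the last 2 symbols are `xy`; s3 means the last 3 symbols are `xyy`; s4 means the last 4 symbols are `xyyy`. Accept only at s4, where the string currently ends in `xyyy`.
With 5 states:
        x   y  
>  s0   s1  s0 
   s1   s1  s2 
   s2   s1  s3 
   s3   s1  s4 
 * s4   s1  s0 
(> = start, * = accepting)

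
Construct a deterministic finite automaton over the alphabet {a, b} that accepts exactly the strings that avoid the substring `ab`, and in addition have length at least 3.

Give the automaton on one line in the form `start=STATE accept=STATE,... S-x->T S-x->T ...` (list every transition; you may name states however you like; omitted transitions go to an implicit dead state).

start=s0 accept=s6,s7 s0-a->s1 s0-b->s2 s1-a->s3 s1-b->s4 s2-a->s3 s2-b->s5 s3-a->s6 s3-b->s4 s4-a->s4 s4-b->s4 s5-a->s6 s5-b->s7 s6-a->s6 s6-b->s4 s7-a->s6 s7-b->s7

Run two small machines in parallel and take their product. The first has 3 states tracking partial matches of the forbidden pattern `ab`; the second has 5 states tracking the input length, saturating at 4. A product state is a pair (one from each), accepting exactly when both do. Minimizing collapses redundant product states.
With 8 states:
        a   b  
>  s0   s1  s2 
   s1   s3  s4 
   s2   s3  s5 
   s3   s6  s4 
   s4   s4  s4 
   s5   s6  s7 
 * s6   s6  s4 
 * s7   s6  s7 
(> = start, * = accepting)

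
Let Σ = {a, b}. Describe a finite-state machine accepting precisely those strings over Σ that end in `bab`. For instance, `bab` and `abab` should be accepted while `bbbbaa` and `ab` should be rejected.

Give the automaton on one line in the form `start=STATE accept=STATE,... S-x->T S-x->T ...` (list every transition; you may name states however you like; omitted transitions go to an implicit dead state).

start=q0 accept=q3 q0-a->q0 q0-b->q1 q1-a->q2 q1-b->q1 q2-a->q0 q2-b->q3 q3-a->q2 q3-b->q1

Remember how much of `bab` the current input suffix matches. State q0 means no match yet; q1 means the last symbol is `b`; q2 means the last 2 symbols are `ba`; q3 means the last 3 symbols are `bab`. Only q3 accepts. On a mismatch, fall back to the longest proper suffix that is still a prefix of `bab`.
A 4-state machine:
        a   b  
>  q0   q0  q1 
   q1   q2  q1 
   q2   q0  q3 
 * q3   q2  q1 
(> = start, * = accepting)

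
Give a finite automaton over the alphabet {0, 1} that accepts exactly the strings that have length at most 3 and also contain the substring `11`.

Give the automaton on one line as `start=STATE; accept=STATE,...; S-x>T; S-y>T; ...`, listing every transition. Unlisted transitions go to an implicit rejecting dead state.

start=s0; accept=s5,s6; s0-0>s1; s0-1>s2; s1-0>s3; s1-1>s4; s2-0>s3; s2-1>s5; s3-0>s3; s3-1>s3; s4-0>s3; s4-1>s6; s5-0>s6; s5-1>s6; s6-0>s3; s6-1>s3

Build one automaton per condition and run them in lockstep. One (5 states) tracks the input length, saturating at 4; the other (3 states) tracks whether and how much of `11` has been seen. Each combined state is a pair, one component from each; accept when both components accept. After merging equivalent states the machine shrinks.
        0   1  
>  s0   s1  s2 
   s1   s3  s4 
   s2   s3  s5 
   s3   s3  s3 
   s4   s3  s6 
 * s5   s6  s6 
 * s6   s3  s3 
(> = start, * = accepting)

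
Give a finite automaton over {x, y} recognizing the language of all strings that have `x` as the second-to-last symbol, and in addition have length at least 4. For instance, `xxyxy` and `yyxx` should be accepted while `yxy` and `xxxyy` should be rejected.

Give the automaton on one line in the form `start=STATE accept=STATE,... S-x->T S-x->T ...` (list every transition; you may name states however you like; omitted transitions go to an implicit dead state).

Handle the two conditions separately and then intersect. The first has 7 states tracking the last 2 symbols read; the second has 6 states tracking the input length, saturating at 5. A product state is a pair (one from each), accepting exactly when both do.
19 states suffice.
          x    y  
>  q0     q1   q2 
   q1     q3   q4 
   q2     q5   q6 
   q3     q7   q8 
   q4     q9  q10 
   q5     q7   q8 
   q6     q9  q10 
   q7    q11  q12 
   q8    q13  q14 
   q9    q11  q12 
   q10   q13  q14 
 * q11   q15  q16 
 * q12   q17  q18 
   q13   q15  q16 
   q14   q17  q18 
 * q15   q15  q16 
 * q16   q17  q18 
   q17   q15  q16 
   q18   q17  q18 
(> = start, * = accepting)

start=q0 accept=q11,q12,q15,q16 q0-x->q1 q0-y->q2 q1-x->q3 q1-y->q4 q2-x->q5 q2-y->q6 q3-x->q7 q3-y->q8 q4-x->q9 q4-y->q10 q5-x->q7 q5-y->q8 q6-x->q9 q6-y->q10 q7-x->q11 q7-y->q12 q8-x->q13 q8-y->q14 q9-x->q11 q9-y->q12 q10-x->q13 q10-y->q14 q11-x->q15 q11-y->q16 q12-x->q17 q12-y->q18 q13-x->q15 q13-y->q16 q14-x->q17 q14-y->q18 q15-x->q15 q15-y->q16 q16-x->q17 q16-y->q18 q17-x->q15 q17-y->q16 q18-x->q17 q18-y->q18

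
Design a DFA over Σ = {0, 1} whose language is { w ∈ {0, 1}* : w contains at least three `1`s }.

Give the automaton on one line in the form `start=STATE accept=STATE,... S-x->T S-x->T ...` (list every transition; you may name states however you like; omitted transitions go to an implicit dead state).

Only the number of `1`s matters, and only up to 4. Make a chain S0 → S1 → S2 → S3 → S4 advanced by each `1` (with S4 absorbing); every other symbol self-loops. The accepting set is {S3, S4}.
        0   1  
>  S0   S0  S1 
   S1   S1  S2 
   S2   S2  S3 
 * S3   S3  S4 
 * S4   S4  S4 
(> = start, * = accepting)

start=S0 accept=S3,S4 S0-0->S0 S0-1->S1 S1-0->S1 S1-1->S2 S2-0->S2 S2-1->S3 S3-0->S3 S3-1->S4 S4-0->S4 S4-1->S4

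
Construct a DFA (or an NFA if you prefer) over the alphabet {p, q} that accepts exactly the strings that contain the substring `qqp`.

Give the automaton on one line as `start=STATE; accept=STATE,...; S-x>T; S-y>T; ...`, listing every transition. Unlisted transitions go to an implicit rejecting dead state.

Track how much of `qqp` has been matched so far: state S0 is no progress, S3 is the absorbing accept state reached once `qqp` has occurred. Intermediate states record partial matches; on a mismatch, fall back to the longest reusable overlap.
4 states suffice.
        p   q  
>  S0   S0  S1 
   S1   S0  S2 
   S2   S3  S2 
 * S3   S3  S3 
(> = start, * = accepting)

start=S0; accept=S3; S0-p>S0; S0-q>S1; S1-p>S0; S1-q>S2; S2-p>S3; S2-q>S2; S3-p>S3; S3-q>S3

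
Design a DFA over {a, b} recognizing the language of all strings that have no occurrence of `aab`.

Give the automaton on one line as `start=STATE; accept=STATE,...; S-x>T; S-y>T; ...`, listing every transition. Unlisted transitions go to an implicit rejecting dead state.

start=s0; accept=s0,s1,s2; s0-a>s1; s0-b>s0; s1-a>s2; s1-b>s0; s2-a>s2; s2-b>s3; s3-a>s3; s3-b>s3

This is the complement of 'contains `aab`'. Use the same substring-matching states — s0 through s3 holding how much of `aab` has just been matched — but flip the accepting set: everything except the trap s3 accepts.
4 states suffice.
        a   b  
>* s0   s1  s0 
 * s1   s2  s0 
 * s2   s2  s3 
   s3   s3  s3 
(> = start, * = accepting)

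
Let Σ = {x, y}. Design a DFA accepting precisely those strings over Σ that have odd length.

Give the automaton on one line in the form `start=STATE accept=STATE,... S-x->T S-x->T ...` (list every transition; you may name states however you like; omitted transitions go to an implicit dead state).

start=s0 accept=s1 s0-x->s1 s0-y->s1 s1-x->s0 s1-y->s0

Count input length modulo 2: every symbol advances one step around the cycle s0 → s1 → s0. Accept at s1.
        x   y  
>  s0   s1  s1 
 * s1   s0  s0 
(> = start, * = accepting)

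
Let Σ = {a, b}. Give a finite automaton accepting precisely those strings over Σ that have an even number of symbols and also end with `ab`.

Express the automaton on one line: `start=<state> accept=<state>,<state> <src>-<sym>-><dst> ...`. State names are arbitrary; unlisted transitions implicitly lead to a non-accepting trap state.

Build one automaton per condition and run them in lockstep. The first has 2 states tracking the input length modulo 2; the second has 3 states tracking how much of the suffix `ab` has currently been matched. A product state is a pair (one from each), accepting exactly when both do.
With 6 states:
        a   b  
>  s0   s1  s2 
   s1   s3  s4 
   s2   s3  s0 
   s3   s1  s5 
 * s4   s1  s2 
   s5   s3  s0 
(> = start, * = accepting)

start=s0 accept=s4 s0-a->s1 s0-b->s2 s1-a->s3 s1-b->s4 s2-a->s3 s2-b->s0 s3-a->s1 s3-b->s5 s4-a->s1 s4-b->s2 s5-a->s3 s5-b->s0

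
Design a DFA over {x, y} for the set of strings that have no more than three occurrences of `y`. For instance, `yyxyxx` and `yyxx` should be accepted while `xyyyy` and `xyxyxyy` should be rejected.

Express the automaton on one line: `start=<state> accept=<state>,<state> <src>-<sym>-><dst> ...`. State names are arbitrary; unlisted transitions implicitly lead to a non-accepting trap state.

start=q0 accept=q0,q1,q2,q3 q0-x->q0 q0-y->q1 q1-x->q1 q1-y->q2 q2-x->q2 q2-y->q3 q3-x->q3 q3-y->q4 q4-x->q4 q4-y->q4

Only the number of `y`s matters, and only up to 4. Make a chain q0 → q1 → q2 → q3 → q4 advanced by each `y` (with q4 absorbing); every other symbol self-loops. The accepting set is {q0, q1, q2, q3}.
With 5 states:
        x   y  
>* q0   q0  q1 
 * q1   q1  q2 
 * q2   q2  q3 
 * q3   q3  q4 
   q4   q4  q4 
(> = start, * = accepting)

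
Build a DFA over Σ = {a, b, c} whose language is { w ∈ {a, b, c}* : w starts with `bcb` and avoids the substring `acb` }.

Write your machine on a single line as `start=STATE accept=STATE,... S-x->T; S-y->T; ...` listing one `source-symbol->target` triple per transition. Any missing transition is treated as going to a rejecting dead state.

start=q0; accept=q7,q8,q9; q0-a->q1; q0-b->q2; q0-c->q3; q1-a->q1; q1-b->q3; q1-c->q4; q2-a->q1; q2-b->q3; q2-c->q5; q3-a->q1; q3-b->q3; q3-c->q3; q4-a->q1; q4-b->q6; q4-c->q3; q5-a->q1; q5-b->q7; q5-c->q3; q6-a->q6; q6-b->q6; q6-c->q6; q7-a->q8; q7-b->q7; q7-c->q7; q8-a->q8; q8-b->q7; q8-c->q9; q9-a->q8; q9-b->q10; q9-c->q7; q10-a->q10; q10-b->q10; q10-c->q10

Build one automaton per condition and run them in lockstep. One (5 states) tracks whether the input so far still matches the prefix `bcb`; the other (4 states) tracks partial matches of the forbidden pattern `acb`. Each combined state is a pair, one component from each; accept when both components accept.
With 11 states:
          a    b    c  
>  q0     q1   q2   q3 
   q1     q1   q3   q4 
   q2     q1   q3   q5 
   q3     q1   q3   q3 
   q4     q1   q6   q3 
   q5     q1   q7   q3 
   q6     q6   q6   q6 
 * q7     q8   q7   q7 
 * q8     q8   q7   q9 
 * q9     q8  q10   q7 
   q10   q10  q10  q10 
(> = start, * = accepting)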